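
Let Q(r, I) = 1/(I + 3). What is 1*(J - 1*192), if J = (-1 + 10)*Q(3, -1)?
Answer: -375/2 ≈ -187.50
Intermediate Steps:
Q(r, I) = 1/(3 + I)
J = 9/2 (J = (-1 + 10)/(3 - 1) = 9/2 ≈ 4.5000)
1*(J - 1*192) = 1*(9/2 - 1*192) = 1*(9/2 - 192) = 1*(-375/2) = -375/2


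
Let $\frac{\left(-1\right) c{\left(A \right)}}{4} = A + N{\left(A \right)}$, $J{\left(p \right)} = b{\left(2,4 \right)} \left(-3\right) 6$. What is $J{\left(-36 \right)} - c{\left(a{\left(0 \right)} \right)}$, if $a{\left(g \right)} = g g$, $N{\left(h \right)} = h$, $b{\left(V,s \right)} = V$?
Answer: $-36$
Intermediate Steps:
$J{\left(p \right)} = -36$ ($J{\left(p \right)} = 2 \left(-3\right) 6 = \left(-6\right) 6 = -36$)
$a{\left(g \right)} = g^{2}$
$c{\left(A \right)} = - 8 A$ ($c{\left(A \right)} = - 4 \left(A + A\right) = - 4 \cdot 2 A = - 8 A$)
$J{\left(-36 \right)} - c{\left(a{\left(0 \right)} \right)} = -36 - - 8 \cdot 0^{2} = -36 - \left(-8\right) 0 = -36 - 0 = -36 + 0 = -36$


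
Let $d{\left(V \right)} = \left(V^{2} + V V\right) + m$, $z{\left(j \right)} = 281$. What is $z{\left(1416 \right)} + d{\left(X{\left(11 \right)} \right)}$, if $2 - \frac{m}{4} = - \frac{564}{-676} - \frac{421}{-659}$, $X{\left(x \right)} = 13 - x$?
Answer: $\frac{32420915}{111371} \approx 291.11$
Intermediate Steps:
$m = \frac{234696}{111371}$ ($m = 8 - 4 \left(- \frac{564}{-676} - \frac{421}{-659}\right) = 8 - 4 \left(\left(-564\right) \left(- \frac{1}{676}\right) - - \frac{421}{659}\right) = 8 - 4 \left(\frac{141}{169} + \frac{421}{659}\right) = 8 - \frac{656272}{111371} = \frac{234696}{111371} \approx 2.1073$)
$d{\left(V \right)} = \frac{234696}{111371} + 2 V^{2}$ ($d{\left(V \right)} = \left(V^{2} + V V\right) + \frac{234696}{111371} = \left(V^{2} + V^{2}\right) + \frac{234696}{111371} = 2 V^{2} + \frac{234696}{111371} = \frac{234696}{111371} + 2 V^{2}$)
$z{\left(1416 \right)} + d{\left(X{\left(11 \right)} \right)} = 281 + \left(\frac{234696}{111371} + 2 \left(13 - 11\right)^{2}\right) = 281 + \left(\frac{234696}{111371} + 2 \cdot 2^{2}\right) = 281 + \left(\frac{234696}{111371} + 2 \cdot 4\right) = 281 + \left(\frac{234696}{111371} + 8\right) = 281 + \frac{1125664}{111371} = \frac{32420915}{111371}$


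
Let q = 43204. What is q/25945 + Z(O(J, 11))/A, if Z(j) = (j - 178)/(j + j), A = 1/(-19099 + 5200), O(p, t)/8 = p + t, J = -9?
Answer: 29210065219/415120 ≈ 70365.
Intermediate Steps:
O(p, t) = 8*p + 8*t (O(p, t) = 8*(p + t) = 8*p + 8*t)
A = -1/13899 (A = 1/(-13899) = -1/13899 ≈ -7.1948e-5)
Z(j) = (-178 + j)/(2*j) (Z(j) = (-178 + j)/((2*j)) = (-178 + j)*(1/(2*j)) = (-178 + j)/(2*j))
q/25945 + Z(O(J, 11))/A = 43204/25945 + ((-178 + (8*(-9) + 8*11))/(2*(8*(-9) + 8*11)))/(-1/13899) = 43204*(1/25945) + ((-178 + (-72 + 88))/(2*(-72 + 88)))*(-13899) = 43204/25945 + ((1/2)*(-178 + 16)/16)*(-13899) = 43204/25945 + ((1/2)*(1/16)*(-162))*(-13899) = 43204/25945 - 81/16*(-13899) = 43204/25945 + 1125819/16 = 29210065219/415120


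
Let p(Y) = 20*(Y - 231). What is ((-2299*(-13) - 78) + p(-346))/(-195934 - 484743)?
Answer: -18269/680677 ≈ -0.026839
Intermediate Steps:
p(Y) = -4620 + 20*Y (p(Y) = 20*(-231 + Y) = -4620 + 20*Y)
((-2299*(-13) - 78) + p(-346))/(-195934 - 484743) = ((-2299*(-13) - 78) + (-4620 + 20*(-346)))/(-195934 - 484743) = ((-121*(-247) - 78) + (-4620 - 6920))/(-680677) = ((29887 - 78) - 11540)*(-1/680677) = (29809 - 11540)*(-1/680677) = 18269*(-1/680677) = -18269/680677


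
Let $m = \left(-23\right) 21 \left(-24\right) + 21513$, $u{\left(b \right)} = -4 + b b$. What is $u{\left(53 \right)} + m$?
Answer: $35910$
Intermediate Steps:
$u{\left(b \right)} = -4 + b^{2}$
$m = 33105$ ($m = \left(-483\right) \left(-24\right) + 21513 = 11592 + 21513 = 33105$)
$u{\left(53 \right)} + m = \left(-4 + 53^{2}\right) + 33105 = \left(-4 + 2809\right) + 33105 = 2805 + 33105 = 35910$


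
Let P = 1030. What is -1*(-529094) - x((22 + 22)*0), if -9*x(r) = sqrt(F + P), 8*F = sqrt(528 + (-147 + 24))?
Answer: 529094 + sqrt(16480 + 18*sqrt(5))/36 ≈ 5.2910e+5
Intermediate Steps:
F = 9*sqrt(5)/8 (F = sqrt(528 + (-147 + 24))/8 = sqrt(528 - 123)/8 = sqrt(405)/8 = (9*sqrt(5))/8 = 9*sqrt(5)/8 ≈ 2.5156)
x(r) = -sqrt(1030 + 9*sqrt(5)/8)/9 (x(r) = -sqrt(9*sqrt(5)/8 + 1030)/9 = -sqrt(1030 + 9*sqrt(5)/8)/9)
-1*(-529094) - x((22 + 22)*0) = -1*(-529094) - (-1)*sqrt(16480 + 18*sqrt(5))/36 = 529094 + sqrt(16480 + 18*sqrt(5))/36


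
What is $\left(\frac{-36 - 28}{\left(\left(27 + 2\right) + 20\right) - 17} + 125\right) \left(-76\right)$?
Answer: $-9348$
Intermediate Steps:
$\left(\frac{-36 - 28}{\left(\left(27 + 2\right) + 20\right) - 17} + 125\right) \left(-76\right) = \left(- \frac{64}{\left(29 + 20\right) - 17} + 125\right) \left(-76\right) = \left(- \frac{64}{49 - 17} + 125\right) \left(-76\right) = \left(- \frac{64}{32} + 125\right) \left(-76\right) = \left(\left(-64\right) \frac{1}{32} + 125\right) \left(-76\right) = \left(-2 + 125\right) \left(-76\right) = 123 \left(-76\right) = -9348$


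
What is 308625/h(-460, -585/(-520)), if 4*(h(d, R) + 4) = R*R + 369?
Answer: 79008000/22673 ≈ 3484.7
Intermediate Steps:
h(d, R) = 353/4 + R²/4 (h(d, R) = -4 + (R*R + 369)/4 = -4 + (R² + 369)/4 = -4 + (369 + R²)/4 = -4 + (369/4 + R²/4) = 353/4 + R²/4)
308625/h(-460, -585/(-520)) = 308625/(353/4 + (-585/(-520))²/4) = 308625/(353/4 + (-585*(-1/520))²/4) = 308625/(353/4 + (9/8)²/4) = 308625/(353/4 + (¼)*(81/64)) = 308625/(353/4 + 81/256) = 308625/(22673/256) = 308625*(256/22673) = 79008000/22673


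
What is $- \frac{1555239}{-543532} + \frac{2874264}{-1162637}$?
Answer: $\frac{5998144995}{15412936924} \approx 0.38916$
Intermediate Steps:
$- \frac{1555239}{-543532} + \frac{2874264}{-1162637} = \left(-1555239\right) \left(- \frac{1}{543532}\right) + 2874264 \left(- \frac{1}{1162637}\right) = \frac{1555239}{543532} - \frac{70104}{28357} = \frac{5998144995}{15412936924}$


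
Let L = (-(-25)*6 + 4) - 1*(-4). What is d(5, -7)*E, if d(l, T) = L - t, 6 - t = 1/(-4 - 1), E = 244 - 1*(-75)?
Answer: 242121/5 ≈ 48424.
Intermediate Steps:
E = 319 (E = 244 + 75 = 319)
L = 158 (L = (-5*(-30) + 4) + 4 = (150 + 4) + 4 = 154 + 4 = 158)
t = 31/5 (t = 6 - 1/(-4 - 1) = 6 - 1/(-5) = 6 - 1*(-1/5) = 6 + 1/5 = 31/5 ≈ 6.2000)
d(l, T) = 759/5 (d(l, T) = 158 - 1*31/5 = 158 - 31/5 = 759/5)
d(5, -7)*E = (759/5)*319 = 242121/5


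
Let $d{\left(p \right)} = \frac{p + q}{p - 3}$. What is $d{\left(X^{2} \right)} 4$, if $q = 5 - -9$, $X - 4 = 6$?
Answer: $\frac{456}{97} \approx 4.701$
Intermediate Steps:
$X = 10$ ($X = 4 + 6 = 10$)
$q = 14$ ($q = 5 + 9 = 14$)
$d{\left(p \right)} = \frac{14 + p}{-3 + p}$ ($d{\left(p \right)} = \frac{p + 14}{p - 3} = \frac{14 + p}{-3 + p}$)
$d{\left(X^{2} \right)} 4 = \frac{14 + 10^{2}}{-3 + 10^{2}} \cdot 4 = \frac{14 + 100}{-3 + 100} \cdot 4 = \frac{1}{97} \cdot 114 \cdot 4 = \frac{114}{97} \cdot 4 = \frac{456}{97}$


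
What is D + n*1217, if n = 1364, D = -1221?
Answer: 1658767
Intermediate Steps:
D + n*1217 = -1221 + 1364*1217 = -1221 + 1659988 = 1658767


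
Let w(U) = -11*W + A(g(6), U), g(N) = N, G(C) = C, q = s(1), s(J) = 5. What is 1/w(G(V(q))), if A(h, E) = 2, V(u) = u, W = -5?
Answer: 1/57 ≈ 0.017544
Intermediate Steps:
q = 5
w(U) = 57 (w(U) = -11*(-5) + 2 = 55 + 2 = 57)
1/w(G(V(q))) = 1/57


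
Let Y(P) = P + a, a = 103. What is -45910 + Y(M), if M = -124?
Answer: -45931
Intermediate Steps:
Y(P) = 103 + P (Y(P) = P + 103 = 103 + P)
-45910 + Y(M) = -45910 + (103 - 124) = -45910 - 21 = -45931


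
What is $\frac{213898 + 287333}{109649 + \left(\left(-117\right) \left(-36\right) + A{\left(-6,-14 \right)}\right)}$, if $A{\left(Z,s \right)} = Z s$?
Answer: $\frac{501231}{113945} \approx 4.3989$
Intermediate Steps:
$\frac{213898 + 287333}{109649 + \left(\left(-117\right) \left(-36\right) + A{\left(-6,-14 \right)}\right)} = \frac{213898 + 287333}{109649 - -4296} = \frac{501231}{109649 + \left(4212 + 84\right)} = \frac{501231}{109649 + 4296} = \frac{501231}{113945}$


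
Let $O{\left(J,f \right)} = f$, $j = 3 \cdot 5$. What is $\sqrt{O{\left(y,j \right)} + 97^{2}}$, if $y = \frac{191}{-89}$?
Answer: $4 \sqrt{589} \approx 97.077$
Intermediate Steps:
$y = - \frac{191}{89}$ ($y = 191 \left(- \frac{1}{89}\right) = - \frac{191}{89} \approx -2.1461$)
$j = 15$
$\sqrt{O{\left(y,j \right)} + 97^{2}} = \sqrt{15 + 97^{2}} = \sqrt{15 + 9409} = \sqrt{9424} = 4 \sqrt{589}$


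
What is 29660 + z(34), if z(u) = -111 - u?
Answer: 29515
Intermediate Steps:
29660 + z(34) = 29660 + (-111 - 1*34) = 29660 + (-111 - 34) = 29660 - 145 = 29515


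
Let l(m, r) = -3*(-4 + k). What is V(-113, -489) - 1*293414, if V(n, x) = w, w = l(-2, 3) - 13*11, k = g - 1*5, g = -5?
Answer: -293515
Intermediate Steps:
k = -10 (k = -5 - 1*5 = -5 - 5 = -10)
l(m, r) = 42 (l(m, r) = -3*(-4 - 10) = -3*(-14) = 42)
w = -101 (w = 42 - 13*11 = 42 - 143 = -101)
V(n, x) = -101
V(-113, -489) - 1*293414 = -101 - 1*293414 = -101 - 293414 = -293515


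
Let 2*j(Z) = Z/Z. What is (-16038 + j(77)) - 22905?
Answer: -77885/2 ≈ -38943.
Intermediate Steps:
j(Z) = 1/2 (j(Z) = (Z/Z)/2 = (1/2)*1 = 1/2)
(-16038 + j(77)) - 22905 = (-16038 + 1/2) - 22905 = -32075/2 - 22905 = -77885/2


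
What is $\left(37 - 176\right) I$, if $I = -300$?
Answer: $41700$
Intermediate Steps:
$\left(37 - 176\right) I = \left(37 - 176\right) \left(-300\right) = \left(-139\right) \left(-300\right) = 41700$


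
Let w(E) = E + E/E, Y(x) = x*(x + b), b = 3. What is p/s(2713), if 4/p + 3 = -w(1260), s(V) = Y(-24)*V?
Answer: -1/432083232 ≈ -2.3144e-9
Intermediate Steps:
Y(x) = x*(3 + x) (Y(x) = x*(x + 3) = x*(3 + x))
w(E) = 1 + E (w(E) = E + 1 = 1 + E)
s(V) = 504*V (s(V) = (-24*(3 - 24))*V = (-24*(-21))*V = 504*V)
p = -1/316 (p = 4/(-3 - (1 + 1260)) = 4/(-3 - 1*1261) = 4/(-3 - 1261) = 4/(-1264) = 4*(-1/1264) = -1/316 ≈ -0.0031646)
p/s(2713) = -1/(316*(504*2713)) = -1/316/1367352 = -1/316*1/1367352 = -1/432083232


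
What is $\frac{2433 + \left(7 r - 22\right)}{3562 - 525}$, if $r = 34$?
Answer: $\frac{2649}{3037} \approx 0.87224$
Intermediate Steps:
$\frac{2433 + \left(7 r - 22\right)}{3562 - 525} = \frac{2433 + \left(7 \cdot 34 - 22\right)}{3562 - 525} = \frac{2433 + \left(238 - 22\right)}{3037} = \left(2433 + 216\right) \frac{1}{3037} = 2649 \cdot \frac{1}{3037} = \frac{2649}{3037}$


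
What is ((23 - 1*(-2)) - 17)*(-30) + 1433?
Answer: 1193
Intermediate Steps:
((23 - 1*(-2)) - 17)*(-30) + 1433 = ((23 + 2) - 17)*(-30) + 1433 = (25 - 17)*(-30) + 1433 = 8*(-30) + 1433 = -240 + 1433 = 1193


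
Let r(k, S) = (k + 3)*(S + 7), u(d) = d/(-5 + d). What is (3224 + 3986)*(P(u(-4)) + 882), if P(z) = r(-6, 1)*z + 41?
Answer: 19733770/3 ≈ 6.5779e+6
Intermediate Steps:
r(k, S) = (3 + k)*(7 + S)
P(z) = 41 - 24*z (P(z) = (21 + 3*1 + 7*(-6) + 1*(-6))*z + 41 = (21 + 3 - 42 - 6)*z + 41 = -24*z + 41 = 41 - 24*z)
(3224 + 3986)*(P(u(-4)) + 882) = (3224 + 3986)*((41 - (-96)/(-5 - 4)) + 882) = 7210*((41 - (-96)/(-9)) + 882) = 7210*((41 - (-96)*(-1)/9) + 882) = 7210*((41 - 24*4/9) + 882) = 7210*((41 - 32/3) + 882) = 7210*(91/3 + 882) = 7210*(2737/3) = 19733770/3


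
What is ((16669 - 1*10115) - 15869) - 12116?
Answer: -21431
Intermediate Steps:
((16669 - 1*10115) - 15869) - 12116 = ((16669 - 10115) - 15869) - 12116 = (6554 - 15869) - 12116 = -9315 - 12116 = -21431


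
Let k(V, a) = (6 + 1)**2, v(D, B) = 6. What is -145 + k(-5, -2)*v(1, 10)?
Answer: 149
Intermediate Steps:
k(V, a) = 49 (k(V, a) = 7**2 = 49)
-145 + k(-5, -2)*v(1, 10) = -145 + 49*6 = -145 + 294 = 149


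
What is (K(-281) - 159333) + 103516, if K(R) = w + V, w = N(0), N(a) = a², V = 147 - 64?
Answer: -55734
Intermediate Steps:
V = 83
w = 0 (w = 0² = 0)
K(R) = 83 (K(R) = 0 + 83 = 83)
(K(-281) - 159333) + 103516 = (83 - 159333) + 103516 = -159250 + 103516 = -55734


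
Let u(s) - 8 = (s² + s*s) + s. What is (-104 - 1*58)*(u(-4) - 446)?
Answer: 66420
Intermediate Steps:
u(s) = 8 + s + 2*s² (u(s) = 8 + ((s² + s*s) + s) = 8 + ((s² + s²) + s) = 8 + (2*s² + s) = 8 + (s + 2*s²) = 8 + s + 2*s²)
(-104 - 1*58)*(u(-4) - 446) = (-104 - 1*58)*((8 - 4 + 2*(-4)²) - 446) = (-104 - 58)*((8 - 4 + 2*16) - 446) = -162*((8 - 4 + 32) - 446) = -162*(36 - 446) = -162*(-410) = 66420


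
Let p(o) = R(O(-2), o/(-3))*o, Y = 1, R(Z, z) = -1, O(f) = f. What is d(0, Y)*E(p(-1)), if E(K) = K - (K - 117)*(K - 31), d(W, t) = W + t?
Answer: -3479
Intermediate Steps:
p(o) = -o
E(K) = K - (-117 + K)*(-31 + K)
d(0, Y)*E(p(-1)) = (0 + 1)*(-3627 - (-1*(-1))² + 149*(-1*(-1))) = 1*(-3627 - 1*1² + 149*1) = 1*(-3627 - 1*1 + 149) = 1*(-3627 - 1 + 149) = 1*(-3479) = -3479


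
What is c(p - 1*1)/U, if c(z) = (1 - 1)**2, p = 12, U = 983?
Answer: 0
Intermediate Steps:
c(z) = 0 (c(z) = 0**2 = 0)
c(p - 1*1)/U = 0/983 = 0*(1/983) = 0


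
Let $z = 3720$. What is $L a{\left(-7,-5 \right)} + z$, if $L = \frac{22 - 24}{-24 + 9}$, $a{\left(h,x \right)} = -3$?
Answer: $\frac{18598}{5} \approx 3719.6$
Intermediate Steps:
$L = \frac{2}{15}$ ($L = - \frac{2}{-15} = \left(-2\right) \left(- \frac{1}{15}\right) = \frac{2}{15} \approx 0.13333$)
$L a{\left(-7,-5 \right)} + z = \frac{2}{15} \left(-3\right) + 3720 = - \frac{2}{5} + 3720 = \frac{18598}{5}$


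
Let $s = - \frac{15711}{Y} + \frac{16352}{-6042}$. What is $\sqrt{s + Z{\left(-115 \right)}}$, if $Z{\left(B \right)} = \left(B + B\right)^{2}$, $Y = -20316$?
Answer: $\frac{\sqrt{5534968580993121465}}{10229106} \approx 230.0$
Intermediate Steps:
$Z{\left(B \right)} = 4 B^{2}$ ($Z{\left(B \right)} = \left(2 B\right)^{2} = 4 B^{2}$)
$s = - \frac{39546895}{20458212}$ ($s = - \frac{15711}{-20316} + \frac{16352}{-6042} = \left(-15711\right) \left(- \frac{1}{20316}\right) + 16352 \left(- \frac{1}{6042}\right) = \frac{5237}{6772} - \frac{8176}{3021} = - \frac{39546895}{20458212} \approx -1.9331$)
$\sqrt{s + Z{\left(-115 \right)}} = \sqrt{- \frac{39546895}{20458212} + 4 \left(-115\right)^{2}} = \sqrt{- \frac{39546895}{20458212} + 4 \cdot 13225} = \sqrt{- \frac{39546895}{20458212} + 52900} = \sqrt{\frac{1082199867905}{20458212}} = \frac{\sqrt{5534968580993121465}}{10229106}$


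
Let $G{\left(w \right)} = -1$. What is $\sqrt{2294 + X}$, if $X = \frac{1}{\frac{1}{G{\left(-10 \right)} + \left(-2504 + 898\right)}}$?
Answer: $\sqrt{687} \approx 26.211$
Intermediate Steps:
$X = -1607$ ($X = \frac{1}{\frac{1}{-1 + \left(-2504 + 898\right)}} = \frac{1}{\frac{1}{-1 - 1606}} = \frac{1}{\frac{1}{-1607}} = \frac{1}{- \frac{1}{1607}} = -1607$)
$\sqrt{2294 + X} = \sqrt{2294 - 1607} = \sqrt{687}$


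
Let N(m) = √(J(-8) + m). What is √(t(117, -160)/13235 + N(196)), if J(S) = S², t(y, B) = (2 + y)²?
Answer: √(187420835 + 350330450*√65)/13235 ≈ 4.1466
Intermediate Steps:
N(m) = √(64 + m) (N(m) = √((-8)² + m) = √(64 + m))
√(t(117, -160)/13235 + N(196)) = √((2 + 117)²/13235 + √(64 + 196)) = √(119²*(1/13235) + √260) = √(14161*(1/13235) + 2*√65) = √(14161/13235 + 2*√65)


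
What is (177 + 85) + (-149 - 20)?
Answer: 93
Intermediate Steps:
(177 + 85) + (-149 - 20) = 262 - 169 = 93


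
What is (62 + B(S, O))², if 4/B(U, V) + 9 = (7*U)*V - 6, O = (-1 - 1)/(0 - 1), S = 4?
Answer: 6482116/1681 ≈ 3856.1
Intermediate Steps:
O = 2 (O = -2/(-1) = -2*(-1) = 2)
B(U, V) = 4/(-15 + 7*U*V) (B(U, V) = 4/(-9 + ((7*U)*V - 6)) = 4/(-9 + (7*U*V - 6)) = 4/(-9 + (-6 + 7*U*V)) = 4/(-15 + 7*U*V))
(62 + B(S, O))² = (62 + 4/(-15 + 7*4*2))² = (62 + 4/(-15 + 56))² = (62 + 4/41)² = (2546/41)² = 6482116/1681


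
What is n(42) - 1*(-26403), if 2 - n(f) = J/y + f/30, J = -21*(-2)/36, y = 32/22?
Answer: 12673343/480 ≈ 26403.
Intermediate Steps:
y = 16/11 (y = 32*(1/22) = 16/11 ≈ 1.4545)
J = 7/6 (J = 42*(1/36) = 7/6 ≈ 1.1667)
n(f) = 115/96 - f/30 (n(f) = 2 - (7/(6*(16/11)) + f/30) = 2 - ((7/6)*(11/16) + f*(1/30)) = 2 - (77/96 + f/30) = 2 + (-77/96 - f/30) = 115/96 - f/30)
n(42) - 1*(-26403) = (115/96 - 1/30*42) - 1*(-26403) = (115/96 - 7/5) + 26403 = -97/480 + 26403 = 12673343/480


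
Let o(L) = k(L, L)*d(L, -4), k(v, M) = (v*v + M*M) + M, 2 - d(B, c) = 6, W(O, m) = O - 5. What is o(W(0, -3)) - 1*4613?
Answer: -4793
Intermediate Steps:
W(O, m) = -5 + O
d(B, c) = -4 (d(B, c) = 2 - 1*6 = 2 - 6 = -4)
k(v, M) = M + M² + v² (k(v, M) = (v² + M²) + M = (M² + v²) + M = M + M² + v²)
o(L) = -8*L² - 4*L (o(L) = (L + L² + L²)*(-4) = (L + 2*L²)*(-4) = -8*L² - 4*L)
o(W(0, -3)) - 1*4613 = 4*(-5 + 0)*(-1 - 2*(-5 + 0)) - 1*4613 = 4*(-5)*(-1 - 2*(-5)) - 4613 = 4*(-5)*(-1 + 10) - 4613 = 4*(-5)*9 - 4613 = -180 - 4613 = -4793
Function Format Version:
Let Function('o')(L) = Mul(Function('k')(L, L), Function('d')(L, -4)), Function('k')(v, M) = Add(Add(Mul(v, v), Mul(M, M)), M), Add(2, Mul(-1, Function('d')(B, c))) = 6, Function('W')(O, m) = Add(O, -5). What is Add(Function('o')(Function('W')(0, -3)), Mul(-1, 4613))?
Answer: -4793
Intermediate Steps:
Function('W')(O, m) = Add(-5, O)
Function('d')(B, c) = -4 (Function('d')(B, c) = Add(2, Mul(-1, 6)) = Add(2, -6) = -4)
Function('k')(v, M) = Add(M, Pow(M, 2), Pow(v, 2)) (Function('k')(v, M) = Add(Add(Pow(v, 2), Pow(M, 2)), M) = Add(Add(Pow(M, 2), Pow(v, 2)), M) = Add(M, Pow(M, 2), Pow(v, 2)))
Function('o')(L) = Add(Mul(-8, Pow(L, 2)), Mul(-4, L)) (Function('o')(L) = Mul(Add(L, Pow(L, 2), Pow(L, 2)), -4) = Mul(Add(L, Mul(2, Pow(L, 2))), -4) = Add(Mul(-8, Pow(L, 2)), Mul(-4, L)))
Add(Function('o')(Function('W')(0, -3)), Mul(-1, 4613)) = Add(Mul(4, Add(-5, 0), Add(-1, Mul(-2, Add(-5, 0)))), Mul(-1, 4613)) = Add(Mul(4, -5, Add(-1, Mul(-2, -5))), -4613) = Add(Mul(4, -5, Add(-1, 10)), -4613) = Add(Mul(4, -5, 9), -4613) = Add(-180, -4613) = -4793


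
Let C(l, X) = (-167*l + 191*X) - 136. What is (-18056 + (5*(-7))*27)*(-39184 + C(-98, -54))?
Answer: 632125268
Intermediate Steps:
C(l, X) = -136 - 167*l + 191*X
(-18056 + (5*(-7))*27)*(-39184 + C(-98, -54)) = (-18056 + (5*(-7))*27)*(-39184 + (-136 - 167*(-98) + 191*(-54))) = (-18056 - 35*27)*(-39184 + (-136 + 16366 - 10314)) = (-18056 - 945)*(-39184 + 5916) = -19001*(-33268) = 632125268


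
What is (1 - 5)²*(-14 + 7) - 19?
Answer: -131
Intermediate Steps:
(1 - 5)²*(-14 + 7) - 19 = (-4)²*(-7) - 19 = 16*(-7) - 19 = -112 - 19 = -131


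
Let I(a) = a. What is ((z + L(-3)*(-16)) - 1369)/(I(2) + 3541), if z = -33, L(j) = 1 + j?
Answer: -1370/3543 ≈ -0.38668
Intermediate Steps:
((z + L(-3)*(-16)) - 1369)/(I(2) + 3541) = ((-33 + (1 - 3)*(-16)) - 1369)/(2 + 3541) = ((-33 - 2*(-16)) - 1369)/3543 = ((-33 + 32) - 1369)*(1/3543) = (-1 - 1369)*(1/3543) = -1370*1/3543 = -1370/3543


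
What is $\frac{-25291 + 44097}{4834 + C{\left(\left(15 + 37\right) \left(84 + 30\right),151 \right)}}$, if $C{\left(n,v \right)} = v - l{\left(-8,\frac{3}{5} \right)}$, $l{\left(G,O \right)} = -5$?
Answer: $\frac{9403}{2495} \approx 3.7687$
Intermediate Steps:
$C{\left(n,v \right)} = 5 + v$ ($C{\left(n,v \right)} = v - -5 = v + 5 = 5 + v$)
$\frac{-25291 + 44097}{4834 + C{\left(\left(15 + 37\right) \left(84 + 30\right),151 \right)}} = \frac{-25291 + 44097}{4834 + \left(5 + 151\right)} = \frac{18806}{4834 + 156} = \frac{18806}{4990} = 18806 \cdot \frac{1}{4990} = \frac{9403}{2495}$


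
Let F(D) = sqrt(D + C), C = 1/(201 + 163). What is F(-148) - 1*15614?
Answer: -15614 + I*sqrt(4902261)/182 ≈ -15614.0 + 12.165*I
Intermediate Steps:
C = 1/364 ≈ 0.0027473
F(D) = sqrt(1/364 + D) (F(D) = sqrt(D + 1/364) = sqrt(1/364 + D))
F(-148) - 1*15614 = sqrt(91 + 33124*(-148))/182 - 1*15614 = sqrt(91 - 4902352)/182 - 15614 = sqrt(-4902261)/182 - 15614 = (I*sqrt(4902261))/182 - 15614 = I*sqrt(4902261)/182 - 15614 = -15614 + I*sqrt(4902261)/182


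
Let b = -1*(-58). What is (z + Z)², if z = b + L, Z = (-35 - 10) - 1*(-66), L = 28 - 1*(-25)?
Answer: 17424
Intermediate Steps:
L = 53 (L = 28 + 25 = 53)
b = 58
Z = 21 (Z = -45 + 66 = 21)
z = 111 (z = 58 + 53 = 111)
(z + Z)² = (111 + 21)² = 132² = 17424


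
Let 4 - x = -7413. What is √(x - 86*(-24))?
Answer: √9481 ≈ 97.370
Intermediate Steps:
x = 7417 (x = 4 - 1*(-7413) = 4 + 7413 = 7417)
√(x - 86*(-24)) = √(7417 - 86*(-24)) = √(7417 + 2064) = √9481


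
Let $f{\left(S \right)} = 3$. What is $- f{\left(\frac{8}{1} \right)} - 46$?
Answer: $-49$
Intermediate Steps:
$- f{\left(\frac{8}{1} \right)} - 46 = \left(-1\right) 3 - 46 = -3 - 46 = -49$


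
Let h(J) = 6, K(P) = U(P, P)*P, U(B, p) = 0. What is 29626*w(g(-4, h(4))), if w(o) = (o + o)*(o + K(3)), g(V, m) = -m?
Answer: 2133072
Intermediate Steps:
K(P) = 0 (K(P) = 0*P = 0)
w(o) = 2*o² (w(o) = (o + o)*(o + 0) = (2*o)*o = 2*o²)
29626*w(g(-4, h(4))) = 29626*(2*(-1*6)²) = 29626*(2*(-6)²) = 29626*(2*36) = 29626*72 = 2133072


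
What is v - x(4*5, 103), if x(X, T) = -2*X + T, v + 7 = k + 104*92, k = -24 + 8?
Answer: 9482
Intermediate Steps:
k = -16
v = 9545 (v = -7 + (-16 + 104*92) = -7 + (-16 + 9568) = -7 + 9552 = 9545)
x(X, T) = T - 2*X
v - x(4*5, 103) = 9545 - (103 - 8*5) = 9545 - (103 - 2*20) = 9545 - (103 - 40) = 9545 - 1*63 = 9545 - 63 = 9482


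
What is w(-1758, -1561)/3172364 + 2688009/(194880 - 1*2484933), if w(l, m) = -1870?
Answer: -1421937563731/1210813615882 ≈ -1.1744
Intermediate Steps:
w(-1758, -1561)/3172364 + 2688009/(194880 - 1*2484933) = -1870/3172364 + 2688009/(194880 - 1*2484933) = -1870*1/3172364 + 2688009/(194880 - 2484933) = -935/1586182 + 2688009/(-2290053) = -935/1586182 + 2688009*(-1/2290053) = -935/1586182 - 896003/763351 = -1421937563731/1210813615882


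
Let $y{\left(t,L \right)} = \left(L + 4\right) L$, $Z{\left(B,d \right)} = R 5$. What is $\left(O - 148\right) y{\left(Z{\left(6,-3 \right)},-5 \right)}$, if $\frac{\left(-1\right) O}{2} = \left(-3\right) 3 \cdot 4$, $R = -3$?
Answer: $-380$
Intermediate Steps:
$O = 72$ ($O = - 2 \left(-3\right) 3 \cdot 4 = - 2 \left(\left(-9\right) 4\right) = \left(-2\right) \left(-36\right) = 72$)
$Z{\left(B,d \right)} = -15$ ($Z{\left(B,d \right)} = \left(-3\right) 5 = -15$)
$y{\left(t,L \right)} = L \left(4 + L\right)$ ($y{\left(t,L \right)} = \left(4 + L\right) L = L \left(4 + L\right)$)
$\left(O - 148\right) y{\left(Z{\left(6,-3 \right)},-5 \right)} = \left(72 - 148\right) \left(- 5 \left(4 - 5\right)\right) = - 76 \left(\left(-5\right) \left(-1\right)\right) = \left(-76\right) 5 = -380$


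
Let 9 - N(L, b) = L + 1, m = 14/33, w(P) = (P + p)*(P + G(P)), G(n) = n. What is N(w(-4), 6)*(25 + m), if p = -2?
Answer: -33560/33 ≈ -1017.0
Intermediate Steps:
w(P) = 2*P*(-2 + P) (w(P) = (P - 2)*(P + P) = (-2 + P)*(2*P) = 2*P*(-2 + P))
m = 14/33 (m = 14*(1/33) = 14/33 ≈ 0.42424)
N(L, b) = 8 - L (N(L, b) = 9 - (L + 1) = 9 - (1 + L) = 9 + (-1 - L) = 8 - L)
N(w(-4), 6)*(25 + m) = (8 - 2*(-4)*(-2 - 4))*(25 + 14/33) = (8 - 2*(-4)*(-6))*(839/33) = (8 - 1*48)*(839/33) = (8 - 48)*(839/33) = -40*839/33 = -33560/33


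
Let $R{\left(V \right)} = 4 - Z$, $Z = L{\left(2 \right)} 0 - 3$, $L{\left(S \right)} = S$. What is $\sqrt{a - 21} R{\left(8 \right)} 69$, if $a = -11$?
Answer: $1932 i \sqrt{2} \approx 2732.3 i$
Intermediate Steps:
$Z = -3$ ($Z = 2 \cdot 0 - 3 = 0 - 3 = -3$)
$R{\left(V \right)} = 7$ ($R{\left(V \right)} = 4 - -3 = 4 + 3 = 7$)
$\sqrt{a - 21} R{\left(8 \right)} 69 = \sqrt{-11 - 21} \cdot 7 \cdot 69 = \sqrt{-32} \cdot 7 \cdot 69 = 4 i \sqrt{2} \cdot 7 \cdot 69 = 28 i \sqrt{2} \cdot 69 = 1932 i \sqrt{2}$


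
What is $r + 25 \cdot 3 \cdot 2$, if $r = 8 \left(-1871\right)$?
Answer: $-14818$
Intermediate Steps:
$r = -14968$
$r + 25 \cdot 3 \cdot 2 = -14968 + 25 \cdot 3 \cdot 2 = -14968 + 25 \cdot 6 = -14968 + 150 = -14818$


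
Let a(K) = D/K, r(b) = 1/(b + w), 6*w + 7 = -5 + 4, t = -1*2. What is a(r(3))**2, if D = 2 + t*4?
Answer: 100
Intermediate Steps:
t = -2
w = -4/3 (w = -7/6 + (-5 + 4)/6 = -7/6 + (1/6)*(-1) = -7/6 - 1/6 = -4/3 ≈ -1.3333)
D = -6 (D = 2 - 2*4 = 2 - 8 = -6)
r(b) = 1/(-4/3 + b) (r(b) = 1/(b - 4/3) = 1/(-4/3 + b))
a(K) = -6/K
a(r(3))**2 = (-6/(3/(-4 + 3*3)))**2 = (-6/(3/(-4 + 9)))**2 = (-6/(3/5))**2 = (-6/(3*(1/5)))**2 = (-6/3/5)**2 = (-6*5/3)**2 = (-10)**2 = 100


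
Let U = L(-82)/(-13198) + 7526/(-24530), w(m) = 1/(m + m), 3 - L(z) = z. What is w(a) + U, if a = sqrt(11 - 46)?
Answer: -50706599/161873470 - I*sqrt(35)/70 ≈ -0.31325 - 0.084515*I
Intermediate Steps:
L(z) = 3 - z
a = I*sqrt(35) (a = sqrt(-35) = I*sqrt(35) ≈ 5.9161*I)
w(m) = 1/(2*m)
U = -50706599/161873470 (U = (3 - 1*(-82))/(-13198) + 7526/(-24530) = (3 + 82)*(-1/13198) + 7526*(-1/24530) = 85*(-1/13198) - 3763/12265 = -85/13198 - 3763/12265 = -50706599/161873470 ≈ -0.31325)
w(a) + U = 1/(2*((I*sqrt(35)))) - 50706599/161873470 = (-I*sqrt(35)/35)/2 - 50706599/161873470 = -I*sqrt(35)/70 - 50706599/161873470 = -50706599/161873470 - I*sqrt(35)/70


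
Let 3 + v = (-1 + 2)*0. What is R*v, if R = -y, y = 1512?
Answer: 4536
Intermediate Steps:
R = -1512 (R = -1*1512 = -1512)
v = -3 (v = -3 + (-1 + 2)*0 = -3 + 1*0 = -3 + 0 = -3)
R*v = -1512*(-3) = 4536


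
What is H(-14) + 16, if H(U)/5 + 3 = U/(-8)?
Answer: 39/4 ≈ 9.7500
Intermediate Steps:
H(U) = -15 - 5*U/8 (H(U) = -15 + 5*(U/(-8)) = -15 + 5*(U*(-⅛)) = -15 + 5*(-U/8) = -15 - 5*U/8)
H(-14) + 16 = (-15 - 5/8*(-14)) + 16 = (-15 + 35/4) + 16 = -25/4 + 16 = 39/4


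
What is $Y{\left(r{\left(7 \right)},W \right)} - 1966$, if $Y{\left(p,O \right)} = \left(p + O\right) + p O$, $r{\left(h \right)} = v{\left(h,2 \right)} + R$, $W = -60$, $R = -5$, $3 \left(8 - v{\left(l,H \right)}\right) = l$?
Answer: $- \frac{6196}{3} \approx -2065.3$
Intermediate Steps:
$v{\left(l,H \right)} = 8 - \frac{l}{3}$
$r{\left(h \right)} = 3 - \frac{h}{3}$ ($r{\left(h \right)} = \left(8 - \frac{h}{3}\right) - 5 = 3 - \frac{h}{3}$)
$Y{\left(p,O \right)} = O + p + O p$ ($Y{\left(p,O \right)} = \left(O + p\right) + O p = O + p + O p$)
$Y{\left(r{\left(7 \right)},W \right)} - 1966 = \left(-60 + \left(3 - \frac{7}{3}\right) - 60 \left(3 - \frac{7}{3}\right)\right) - 1966 = \left(-60 + \frac{2}{3} - 40\right) - 1966 = - \frac{298}{3} - 1966 = - \frac{6196}{3}$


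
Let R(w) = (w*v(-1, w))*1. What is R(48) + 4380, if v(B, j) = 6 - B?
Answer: 4716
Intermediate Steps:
R(w) = 7*w (R(w) = (w*(6 - 1*(-1)))*1 = (w*(6 + 1))*1 = (w*7)*1 = (7*w)*1 = 7*w)
R(48) + 4380 = 7*48 + 4380 = 336 + 4380 = 4716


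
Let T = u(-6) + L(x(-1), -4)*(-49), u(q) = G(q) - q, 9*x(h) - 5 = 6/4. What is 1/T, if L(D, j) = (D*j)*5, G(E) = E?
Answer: 9/6370 ≈ 0.0014129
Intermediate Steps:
x(h) = 13/18 (x(h) = 5/9 + (6/4)/9 = 5/9 + (6*(1/4))/9 = 5/9 + (1/9)*(3/2) = 5/9 + 1/6 = 13/18)
u(q) = 0 (u(q) = q - q = 0)
L(D, j) = 5*D*j
T = 6370/9 (T = 0 + (5*(13/18)*(-4))*(-49) = 0 - 130/9*(-49) = 0 + 6370/9 = 6370/9 ≈ 707.78)
1/T = 1/(6370/9) = 9/6370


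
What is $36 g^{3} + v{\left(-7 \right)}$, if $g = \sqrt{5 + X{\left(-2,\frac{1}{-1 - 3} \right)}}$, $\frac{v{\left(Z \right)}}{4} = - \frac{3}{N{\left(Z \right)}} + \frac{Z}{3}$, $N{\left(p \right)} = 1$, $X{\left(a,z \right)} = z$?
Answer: $- \frac{64}{3} + \frac{171 \sqrt{19}}{2} \approx 351.35$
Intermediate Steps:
$v{\left(Z \right)} = -12 + \frac{4 Z}{3}$ ($v{\left(Z \right)} = 4 \left(- \frac{3}{1} + \frac{Z}{3}\right) = 4 \left(\left(-3\right) 1 + Z \frac{1}{3}\right) = 4 \left(-3 + \frac{Z}{3}\right) = -12 + \frac{4 Z}{3}$)
$g = \frac{\sqrt{19}}{2}$ ($g = \sqrt{5 + \frac{1}{-1 - 3}} = \sqrt{5 + \frac{1}{-4}} = \sqrt{5 - \frac{1}{4}} = \sqrt{\frac{19}{4}} = \frac{\sqrt{19}}{2} \approx 2.1795$)
$36 g^{3} + v{\left(-7 \right)} = 36 \left(\frac{\sqrt{19}}{2}\right)^{3} + \left(-12 + \frac{4}{3} \left(-7\right)\right) = 36 \frac{19 \sqrt{19}}{8} - \frac{64}{3} = \frac{171 \sqrt{19}}{2} - \frac{64}{3} = - \frac{64}{3} + \frac{171 \sqrt{19}}{2}$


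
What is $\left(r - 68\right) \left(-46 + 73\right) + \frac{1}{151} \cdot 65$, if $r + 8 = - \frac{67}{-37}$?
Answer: $- \frac{11188960}{5587} \approx -2002.7$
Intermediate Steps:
$r = - \frac{229}{37}$ ($r = -8 - \frac{67}{-37} = -8 - - \frac{67}{37} = -8 + \frac{67}{37} = - \frac{229}{37} \approx -6.1892$)
$\left(r - 68\right) \left(-46 + 73\right) + \frac{1}{151} \cdot 65 = \left(- \frac{229}{37} - 68\right) \left(-46 + 73\right) + \frac{1}{151} \cdot 65 = \left(- \frac{2745}{37}\right) 27 + \frac{1}{151} \cdot 65 = - \frac{74115}{37} + \frac{65}{151} = - \frac{11188960}{5587}$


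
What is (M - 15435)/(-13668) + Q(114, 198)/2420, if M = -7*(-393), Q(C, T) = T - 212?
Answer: 1270997/1378190 ≈ 0.92222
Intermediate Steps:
Q(C, T) = -212 + T
M = 2751
(M - 15435)/(-13668) + Q(114, 198)/2420 = (2751 - 15435)/(-13668) + (-212 + 198)/2420 = -12684*(-1/13668) - 14*1/2420 = 1057/1139 - 7/1210 = 1270997/1378190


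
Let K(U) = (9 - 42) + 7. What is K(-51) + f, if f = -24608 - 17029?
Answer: -41663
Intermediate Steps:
f = -41637
K(U) = -26 (K(U) = -33 + 7 = -26)
K(-51) + f = -26 - 41637 = -41663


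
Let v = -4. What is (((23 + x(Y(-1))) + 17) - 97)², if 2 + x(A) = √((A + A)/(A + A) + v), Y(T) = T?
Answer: (59 - I*√3)² ≈ 3478.0 - 204.38*I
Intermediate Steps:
x(A) = -2 + I*√3 (x(A) = -2 + √((A + A)/(A + A) - 4) = -2 + √((2*A)/((2*A)) - 4) = -2 + √((2*A)*(1/(2*A)) - 4) = -2 + √(1 - 4) = -2 + √(-3) = -2 + I*√3)
(((23 + x(Y(-1))) + 17) - 97)² = (((23 + (-2 + I*√3)) + 17) - 97)² = (((21 + I*√3) + 17) - 97)² = ((38 + I*√3) - 97)² = (-59 + I*√3)²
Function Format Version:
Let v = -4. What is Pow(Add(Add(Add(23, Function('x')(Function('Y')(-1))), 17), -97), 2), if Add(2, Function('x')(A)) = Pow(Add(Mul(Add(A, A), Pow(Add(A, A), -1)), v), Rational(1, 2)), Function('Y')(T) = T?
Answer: Pow(Add(59, Mul(-1, I, Pow(3, Rational(1, 2)))), 2) ≈ Add(3478.0, Mul(-204.38, I))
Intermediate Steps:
Function('x')(A) = Add(-2, Mul(I, Pow(3, Rational(1, 2)))) (Function('x')(A) = Add(-2, Pow(Add(Mul(Add(A, A), Pow(Add(A, A), -1)), -4), Rational(1, 2))) = Add(-2, Pow(Add(Mul(Mul(2, A), Pow(Mul(2, A), -1)), -4), Rational(1, 2))) = Add(-2, Pow(Add(Mul(Mul(2, A), Mul(Rational(1, 2), Pow(A, -1))), -4), Rational(1, 2))) = Add(-2, Pow(Add(1, -4), Rational(1, 2))) = Add(-2, Pow(-3, Rational(1, 2))) = Add(-2, Mul(I, Pow(3, Rational(1, 2)))))
Pow(Add(Add(Add(23, Function('x')(Function('Y')(-1))), 17), -97), 2) = Pow(Add(Add(Add(23, Add(-2, Mul(I, Pow(3, Rational(1, 2))))), 17), -97), 2) = Pow(Add(Add(Add(21, Mul(I, Pow(3, Rational(1, 2)))), 17), -97), 2) = Pow(Add(Add(38, Mul(I, Pow(3, Rational(1, 2)))), -97), 2) = Pow(Add(-59, Mul(I, Pow(3, Rational(1, 2)))), 2)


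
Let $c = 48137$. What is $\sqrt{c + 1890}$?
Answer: $\sqrt{50027} \approx 223.67$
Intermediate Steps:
$\sqrt{c + 1890} = \sqrt{48137 + 1890} = \sqrt{50027}$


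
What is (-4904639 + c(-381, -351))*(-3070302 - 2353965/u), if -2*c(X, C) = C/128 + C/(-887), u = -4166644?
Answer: 14247476185947855014621277/946128186368 ≈ 1.5059e+13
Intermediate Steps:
c(X, C) = -759*C/227072 (c(X, C) = -(C/128 + C/(-887))/2 = -(C*(1/128) + C*(-1/887))/2 = -(C/128 - C/887)/2 = -759*C/227072)
(-4904639 + c(-381, -351))*(-3070302 - 2353965/u) = (-4904639 - 759/227072*(-351))*(-3070302 - 2353965/(-4166644)) = (-4904639 + 266409/227072)*(-3070302 - 2353965*(-1/4166644)) = -1113705920599*(-3070302 + 2353965/4166644)/227072 = -1113705920599/227072*(-12792853052523/4166644) = 14247476185947855014621277/946128186368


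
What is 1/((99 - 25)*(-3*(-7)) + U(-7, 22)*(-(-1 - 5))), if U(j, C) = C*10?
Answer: 1/2874 ≈ 0.00034795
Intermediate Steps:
U(j, C) = 10*C
1/((99 - 25)*(-3*(-7)) + U(-7, 22)*(-(-1 - 5))) = 1/((99 - 25)*(-3*(-7)) + (10*22)*(-(-1 - 5))) = 1/(74*21 + 220*(-1*(-6))) = 1/(1554 + 220*6) = 1/(1554 + 1320) = 1/2874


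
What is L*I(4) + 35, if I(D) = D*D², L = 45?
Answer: 2915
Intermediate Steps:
I(D) = D³
L*I(4) + 35 = 45*4³ + 35 = 45*64 + 35 = 2880 + 35 = 2915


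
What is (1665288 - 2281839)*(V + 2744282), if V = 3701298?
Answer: -3974028794580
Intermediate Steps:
(1665288 - 2281839)*(V + 2744282) = (1665288 - 2281839)*(3701298 + 2744282) = -616551*6445580 = -3974028794580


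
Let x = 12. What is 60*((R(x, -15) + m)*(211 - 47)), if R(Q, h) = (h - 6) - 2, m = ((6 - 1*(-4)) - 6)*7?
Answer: 49200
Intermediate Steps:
m = 28 (m = ((6 + 4) - 6)*7 = (10 - 6)*7 = 4*7 = 28)
R(Q, h) = -8 + h (R(Q, h) = (-6 + h) - 2 = -8 + h)
60*((R(x, -15) + m)*(211 - 47)) = 60*(((-8 - 15) + 28)*(211 - 47)) = 60*((-23 + 28)*164) = 60*(5*164) = 60*820 = 49200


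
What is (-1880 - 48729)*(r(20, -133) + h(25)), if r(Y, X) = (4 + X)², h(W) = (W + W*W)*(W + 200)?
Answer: -8243750619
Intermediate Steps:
h(W) = (200 + W)*(W + W²) (h(W) = (W + W²)*(200 + W) = (200 + W)*(W + W²))
(-1880 - 48729)*(r(20, -133) + h(25)) = (-1880 - 48729)*((4 - 133)² + 25*(200 + 25² + 201*25)) = -50609*((-129)² + 25*(200 + 625 + 5025)) = -50609*(16641 + 25*5850) = -50609*(16641 + 146250) = -50609*162891 = -8243750619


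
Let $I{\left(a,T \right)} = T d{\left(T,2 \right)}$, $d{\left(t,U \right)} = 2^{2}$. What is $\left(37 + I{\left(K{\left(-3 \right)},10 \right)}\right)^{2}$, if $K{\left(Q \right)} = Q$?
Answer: $5929$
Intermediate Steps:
$d{\left(t,U \right)} = 4$
$I{\left(a,T \right)} = 4 T$ ($I{\left(a,T \right)} = T 4 = 4 T$)
$\left(37 + I{\left(K{\left(-3 \right)},10 \right)}\right)^{2} = \left(37 + 4 \cdot 10\right)^{2} = \left(37 + 40\right)^{2} = 77^{2} = 5929$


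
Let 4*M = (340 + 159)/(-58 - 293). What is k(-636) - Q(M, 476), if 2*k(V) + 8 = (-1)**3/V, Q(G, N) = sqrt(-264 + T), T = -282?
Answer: -5087/1272 - I*sqrt(546) ≈ -3.9992 - 23.367*I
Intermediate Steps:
M = -499/1404 (M = ((340 + 159)/(-58 - 293))/4 = (499/(-351))/4 = (499*(-1/351))/4 = (1/4)*(-499/351) = -499/1404 ≈ -0.35541)
Q(G, N) = I*sqrt(546) (Q(G, N) = sqrt(-264 - 282) = sqrt(-546) = I*sqrt(546))
k(V) = -4 - 1/(2*V) (k(V) = -4 + ((-1)**3/V)/2 = -4 + (-1/V)/2 = -4 - 1/(2*V))
k(-636) - Q(M, 476) = (-4 - 1/2/(-636)) - I*sqrt(546) = (-4 - 1/2*(-1/636)) - I*sqrt(546) = (-4 + 1/1272) - I*sqrt(546) = -5087/1272 - I*sqrt(546)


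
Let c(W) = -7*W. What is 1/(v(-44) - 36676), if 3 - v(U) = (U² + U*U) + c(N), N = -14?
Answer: -1/40643 ≈ -2.4604e-5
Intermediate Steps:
v(U) = -95 - 2*U² (v(U) = 3 - ((U² + U*U) - 7*(-14)) = 3 - ((U² + U²) + 98) = 3 - (2*U² + 98) = 3 - (98 + 2*U²) = 3 + (-98 - 2*U²) = -95 - 2*U²)
1/(v(-44) - 36676) = 1/((-95 - 2*(-44)²) - 36676) = 1/((-95 - 2*1936) - 36676) = 1/((-95 - 3872) - 36676) = 1/(-3967 - 36676) = 1/(-40643) = -1/40643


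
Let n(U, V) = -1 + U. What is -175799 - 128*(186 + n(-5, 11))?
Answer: -198839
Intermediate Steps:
-175799 - 128*(186 + n(-5, 11)) = -175799 - 128*(186 + (-1 - 5)) = -175799 - 128*(186 - 6) = -175799 - 128*180 = -175799 - 23040 = -198839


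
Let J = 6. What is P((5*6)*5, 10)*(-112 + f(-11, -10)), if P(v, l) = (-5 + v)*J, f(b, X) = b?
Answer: -107010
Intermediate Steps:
P(v, l) = -30 + 6*v (P(v, l) = (-5 + v)*6 = -30 + 6*v)
P((5*6)*5, 10)*(-112 + f(-11, -10)) = (-30 + 6*((5*6)*5))*(-112 - 11) = (-30 + 6*(30*5))*(-123) = (-30 + 6*150)*(-123) = (-30 + 900)*(-123) = 870*(-123) = -107010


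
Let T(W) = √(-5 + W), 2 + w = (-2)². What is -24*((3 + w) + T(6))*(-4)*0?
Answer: 0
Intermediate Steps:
w = 2 (w = -2 + (-2)² = -2 + 4 = 2)
-24*((3 + w) + T(6))*(-4)*0 = -24*((3 + 2) + √(-5 + 6))*(-4)*0 = -24*(5 + √1)*(-4)*0 = -24*(5 + 1)*(-4)*0 = -144*(-4)*0 = -24*(-24)*0 = 576*0 = 0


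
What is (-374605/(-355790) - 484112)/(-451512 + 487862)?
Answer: -1377934671/103463732 ≈ -13.318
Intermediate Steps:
(-374605/(-355790) - 484112)/(-451512 + 487862) = (-374605*(-1/355790) - 484112)/36350 = (74921/71158 - 484112)*(1/36350) = -34448366775/71158*1/36350 = -1377934671/103463732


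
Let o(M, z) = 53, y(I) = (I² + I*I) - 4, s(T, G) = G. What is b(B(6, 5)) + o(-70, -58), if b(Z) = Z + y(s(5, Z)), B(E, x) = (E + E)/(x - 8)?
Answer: 77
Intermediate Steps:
B(E, x) = 2*E/(-8 + x) (B(E, x) = (2*E)/(-8 + x) = 2*E/(-8 + x))
y(I) = -4 + 2*I² (y(I) = (I² + I²) - 4 = 2*I² - 4 = -4 + 2*I²)
b(Z) = -4 + Z + 2*Z² (b(Z) = Z + (-4 + 2*Z²) = -4 + Z + 2*Z²)
b(B(6, 5)) + o(-70, -58) = (-4 + 2*6/(-8 + 5) + 2*(2*6/(-8 + 5))²) + 53 = (-4 + 2*6/(-3) + 2*(2*6/(-3))²) + 53 = (-4 + 2*6*(-⅓) + 2*(2*6*(-⅓))²) + 53 = (-4 - 4 + 2*(-4)²) + 53 = (-4 - 4 + 2*16) + 53 = (-4 - 4 + 32) + 53 = 24 + 53 = 77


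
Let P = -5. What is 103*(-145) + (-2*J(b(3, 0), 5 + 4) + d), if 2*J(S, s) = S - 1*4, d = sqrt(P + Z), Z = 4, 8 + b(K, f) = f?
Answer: -14923 + I ≈ -14923.0 + 1.0*I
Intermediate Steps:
b(K, f) = -8 + f
d = I (d = sqrt(-5 + 4) = sqrt(-1) = I ≈ 1.0*I)
J(S, s) = -2 + S/2 (J(S, s) = (S - 1*4)/2 = (S - 4)/2 = (-4 + S)/2 = -2 + S/2)
103*(-145) + (-2*J(b(3, 0), 5 + 4) + d) = 103*(-145) + (-2*(-2 + (-8 + 0)/2) + I) = -14935 + (-2*(-2 + (1/2)*(-8)) + I) = -14935 + (-2*(-2 - 4) + I) = -14935 + (-2*(-6) + I) = -14935 + (12 + I) = -14923 + I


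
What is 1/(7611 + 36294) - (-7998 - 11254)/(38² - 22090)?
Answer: -140873069/151077105 ≈ -0.93246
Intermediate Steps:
1/(7611 + 36294) - (-7998 - 11254)/(38² - 22090) = 1/43905 - (-19252)/(1444 - 22090) = 1/43905 - (-19252)/(-20646) = 1/43905 - (-19252)*(-1)/20646 = 1/43905 - 1*9626/10323 = 1/43905 - 9626/10323 = -140873069/151077105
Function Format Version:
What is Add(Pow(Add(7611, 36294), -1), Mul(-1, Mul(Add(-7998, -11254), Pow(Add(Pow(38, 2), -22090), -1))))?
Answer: Rational(-140873069, 151077105) ≈ -0.93246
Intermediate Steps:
Add(Pow(Add(7611, 36294), -1), Mul(-1, Mul(Add(-7998, -11254), Pow(Add(Pow(38, 2), -22090), -1)))) = Add(Pow(43905, -1), Mul(-1, Mul(-19252, Pow(Add(1444, -22090), -1)))) = Add(Rational(1, 43905), Mul(-1, Mul(-19252, Pow(-20646, -1)))) = Add(Rational(1, 43905), Mul(-1, Mul(-19252, Rational(-1, 20646)))) = Add(Rational(1, 43905), Mul(-1, Rational(9626, 10323))) = Add(Rational(1, 43905), Rational(-9626, 10323)) = Rational(-140873069, 151077105)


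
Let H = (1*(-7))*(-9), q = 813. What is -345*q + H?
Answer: -280422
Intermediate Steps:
H = 63 (H = -7*(-9) = 63)
-345*q + H = -345*813 + 63 = -280485 + 63 = -280422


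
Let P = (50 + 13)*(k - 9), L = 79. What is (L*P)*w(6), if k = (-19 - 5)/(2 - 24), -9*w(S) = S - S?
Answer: 0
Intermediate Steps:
w(S) = 0 (w(S) = -(S - S)/9 = -1/9*0 = 0)
k = 12/11 (k = -24/(-22) = -24*(-1/22) = 12/11 ≈ 1.0909)
P = -5481/11 (P = (50 + 13)*(12/11 - 9) = 63*(-87/11) = -5481/11 ≈ -498.27)
(L*P)*w(6) = (79*(-5481/11))*0 = -432999/11*0 = 0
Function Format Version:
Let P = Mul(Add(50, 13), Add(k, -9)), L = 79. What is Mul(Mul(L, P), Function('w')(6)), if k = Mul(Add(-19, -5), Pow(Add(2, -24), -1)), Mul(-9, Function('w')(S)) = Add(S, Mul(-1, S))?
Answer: 0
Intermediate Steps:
Function('w')(S) = 0 (Function('w')(S) = Mul(Rational(-1, 9), Add(S, Mul(-1, S))) = Mul(Rational(-1, 9), 0) = 0)
k = Rational(12, 11) (k = Mul(-24, Pow(-22, -1)) = Mul(-24, Rational(-1, 22)) = Rational(12, 11) ≈ 1.0909)
P = Rational(-5481, 11) (P = Mul(Add(50, 13), Add(Rational(12, 11), -9)) = Mul(63, Rational(-87, 11)) = Rational(-5481, 11) ≈ -498.27)
Mul(Mul(L, P), Function('w')(6)) = Mul(Mul(79, Rational(-5481, 11)), 0) = Mul(Rational(-432999, 11), 0) = 0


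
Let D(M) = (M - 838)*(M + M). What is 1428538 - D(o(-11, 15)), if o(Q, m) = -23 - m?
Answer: 1361962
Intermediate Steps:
D(M) = 2*M*(-838 + M) (D(M) = (-838 + M)*(2*M) = 2*M*(-838 + M))
1428538 - D(o(-11, 15)) = 1428538 - 2*(-23 - 1*15)*(-838 + (-23 - 1*15)) = 1428538 - 2*(-23 - 15)*(-838 + (-23 - 15)) = 1428538 - 2*(-38)*(-838 - 38) = 1428538 - 2*(-38)*(-876) = 1428538 - 1*66576 = 1428538 - 66576 = 1361962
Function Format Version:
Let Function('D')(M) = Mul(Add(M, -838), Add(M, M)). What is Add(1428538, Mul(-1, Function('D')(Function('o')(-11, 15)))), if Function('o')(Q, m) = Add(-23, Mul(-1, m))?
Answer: 1361962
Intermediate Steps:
Function('D')(M) = Mul(2, M, Add(-838, M)) (Function('D')(M) = Mul(Add(-838, M), Mul(2, M)) = Mul(2, M, Add(-838, M)))
Add(1428538, Mul(-1, Function('D')(Function('o')(-11, 15)))) = Add(1428538, Mul(-1, Mul(2, Add(-23, Mul(-1, 15)), Add(-838, Add(-23, Mul(-1, 15)))))) = Add(1428538, Mul(-1, Mul(2, Add(-23, -15), Add(-838, Add(-23, -15))))) = Add(1428538, Mul(-1, Mul(2, -38, Add(-838, -38)))) = Add(1428538, Mul(-1, Mul(2, -38, -876))) = Add(1428538, Mul(-1, 66576)) = Add(1428538, -66576) = 1361962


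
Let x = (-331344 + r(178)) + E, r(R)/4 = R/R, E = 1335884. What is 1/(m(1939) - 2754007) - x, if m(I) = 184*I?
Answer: -2408124017665/2397231 ≈ -1.0045e+6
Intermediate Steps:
r(R) = 4 (r(R) = 4*(R/R) = 4*1 = 4)
x = 1004544 (x = (-331344 + 4) + 1335884 = -331340 + 1335884 = 1004544)
1/(m(1939) - 2754007) - x = 1/(184*1939 - 2754007) - 1*1004544 = 1/(356776 - 2754007) - 1004544 = 1/(-2397231) - 1004544 = -1/2397231 - 1004544 = -2408124017665/2397231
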